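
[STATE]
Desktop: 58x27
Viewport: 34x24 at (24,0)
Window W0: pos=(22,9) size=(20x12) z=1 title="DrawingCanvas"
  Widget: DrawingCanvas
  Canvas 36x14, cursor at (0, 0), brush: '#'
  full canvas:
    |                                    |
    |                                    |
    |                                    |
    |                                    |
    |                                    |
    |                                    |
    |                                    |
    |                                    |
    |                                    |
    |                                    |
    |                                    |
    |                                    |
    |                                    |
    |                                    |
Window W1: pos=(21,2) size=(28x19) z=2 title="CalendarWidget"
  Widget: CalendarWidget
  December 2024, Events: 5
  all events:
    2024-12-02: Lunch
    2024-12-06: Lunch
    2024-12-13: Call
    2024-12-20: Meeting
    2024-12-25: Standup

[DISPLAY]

                                  
                                  
━━━━━━━━━━━━━━━━━━━━━━━━┓         
alendarWidget           ┃         
────────────────────────┨         
    December 2024       ┃         
 Tu We Th Fr Sa Su      ┃         
                 1      ┃         
*  3  4  5  6*  7  8    ┃         
 10 11 12 13* 14 15     ┃         
 17 18 19 20* 21 22     ┃         
 24 25* 26 27 28 29     ┃         
 31                     ┃         
                        ┃         
                        ┃         
                        ┃         
                        ┃         
                        ┃         
                        ┃         
                        ┃         
━━━━━━━━━━━━━━━━━━━━━━━━┛         
                                  
                                  
                                  


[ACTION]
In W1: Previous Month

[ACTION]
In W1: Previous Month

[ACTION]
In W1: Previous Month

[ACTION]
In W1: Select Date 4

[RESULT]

                                  
                                  
━━━━━━━━━━━━━━━━━━━━━━━━┓         
alendarWidget           ┃         
────────────────────────┨         
    September 2024      ┃         
 Tu We Th Fr Sa Su      ┃         
                 1      ┃         
  3 [ 4]  5  6  7  8    ┃         
 10 11 12 13 14 15      ┃         
 17 18 19 20 21 22      ┃         
 24 25 26 27 28 29      ┃         
                        ┃         
                        ┃         
                        ┃         
                        ┃         
                        ┃         
                        ┃         
                        ┃         
                        ┃         
━━━━━━━━━━━━━━━━━━━━━━━━┛         
                                  
                                  
                                  


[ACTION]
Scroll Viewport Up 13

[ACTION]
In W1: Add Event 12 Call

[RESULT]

                                  
                                  
━━━━━━━━━━━━━━━━━━━━━━━━┓         
alendarWidget           ┃         
────────────────────────┨         
    September 2024      ┃         
 Tu We Th Fr Sa Su      ┃         
                 1      ┃         
  3 [ 4]  5  6  7  8    ┃         
 10 11 12* 13 14 15     ┃         
 17 18 19 20 21 22      ┃         
 24 25 26 27 28 29      ┃         
                        ┃         
                        ┃         
                        ┃         
                        ┃         
                        ┃         
                        ┃         
                        ┃         
                        ┃         
━━━━━━━━━━━━━━━━━━━━━━━━┛         
                                  
                                  
                                  


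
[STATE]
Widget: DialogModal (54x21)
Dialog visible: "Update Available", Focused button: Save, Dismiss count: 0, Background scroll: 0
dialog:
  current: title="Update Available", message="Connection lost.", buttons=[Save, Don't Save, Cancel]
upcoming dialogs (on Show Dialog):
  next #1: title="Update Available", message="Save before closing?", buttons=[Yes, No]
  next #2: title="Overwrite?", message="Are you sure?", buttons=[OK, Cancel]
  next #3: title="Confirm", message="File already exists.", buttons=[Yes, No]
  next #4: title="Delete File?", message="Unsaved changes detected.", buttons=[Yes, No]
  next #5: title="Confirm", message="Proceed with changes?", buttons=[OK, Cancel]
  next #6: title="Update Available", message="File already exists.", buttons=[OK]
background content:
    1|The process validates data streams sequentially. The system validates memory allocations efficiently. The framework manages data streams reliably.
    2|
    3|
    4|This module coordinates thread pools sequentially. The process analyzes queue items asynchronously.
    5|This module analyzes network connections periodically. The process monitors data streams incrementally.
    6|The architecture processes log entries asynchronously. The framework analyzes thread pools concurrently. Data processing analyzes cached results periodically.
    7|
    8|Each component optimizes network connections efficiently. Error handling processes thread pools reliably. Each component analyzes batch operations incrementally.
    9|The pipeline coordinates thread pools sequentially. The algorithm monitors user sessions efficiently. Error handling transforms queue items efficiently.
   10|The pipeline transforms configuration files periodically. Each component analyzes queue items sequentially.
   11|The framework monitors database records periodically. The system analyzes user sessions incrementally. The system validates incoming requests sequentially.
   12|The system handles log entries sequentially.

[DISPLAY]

The process validates data streams sequentially. The s
                                                      
                                                      
This module coordinates thread pools sequentially. The
This module analyzes network connections periodically.
The architecture processes log entries asynchronously.
                                                      
Each component optimizes network connections efficient
The pipelin┌──────────────────────────────┐ntially. Th
The pipelin│       Update Available       │ periodical
The framewo│       Connection lost.       │iodically. 
The system │ [Save]  Don't Save   Cancel  │.          
           └──────────────────────────────┘           
                                                      
                                                      
                                                      
                                                      
                                                      
                                                      
                                                      
                                                      


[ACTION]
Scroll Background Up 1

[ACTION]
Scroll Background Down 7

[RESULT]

Each component optimizes network connections efficient
The pipeline coordinates thread pools sequentially. Th
The pipeline transforms configuration files periodical
The framework monitors database records periodically. 
The system handles log entries sequentially.          
                                                      
                                                      
                                                      
           ┌──────────────────────────────┐           
           │       Update Available       │           
           │       Connection lost.       │           
           │ [Save]  Don't Save   Cancel  │           
           └──────────────────────────────┘           
                                                      
                                                      
                                                      
                                                      
                                                      
                                                      
                                                      
                                                      


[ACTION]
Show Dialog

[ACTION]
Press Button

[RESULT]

Each component optimizes network connections efficient
The pipeline coordinates thread pools sequentially. Th
The pipeline transforms configuration files periodical
The framework monitors database records periodically. 
The system handles log entries sequentially.          
                                                      
                                                      
                                                      
                                                      
                                                      
                                                      
                                                      
                                                      
                                                      
                                                      
                                                      
                                                      
                                                      
                                                      
                                                      
                                                      


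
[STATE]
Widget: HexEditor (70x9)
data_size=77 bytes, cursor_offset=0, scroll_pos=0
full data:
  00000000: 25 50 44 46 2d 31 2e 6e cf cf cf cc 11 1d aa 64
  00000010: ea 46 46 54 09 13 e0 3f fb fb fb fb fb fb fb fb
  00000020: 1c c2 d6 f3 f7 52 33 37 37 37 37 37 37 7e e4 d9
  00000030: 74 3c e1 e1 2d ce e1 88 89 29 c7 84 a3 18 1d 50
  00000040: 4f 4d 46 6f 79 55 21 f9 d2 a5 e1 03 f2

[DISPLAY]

00000000  25 50 44 46 2d 31 2e 6e  cf cf cf cc 11 1d aa 64  |%PDF-1.n.
00000010  ea 46 46 54 09 13 e0 3f  fb fb fb fb fb fb fb fb  |.FFT...?.
00000020  1c c2 d6 f3 f7 52 33 37  37 37 37 37 37 7e e4 d9  |.....R377
00000030  74 3c e1 e1 2d ce e1 88  89 29 c7 84 a3 18 1d 50  |t<..-....
00000040  4f 4d 46 6f 79 55 21 f9  d2 a5 e1 03 f2           |OMFoyU!..
                                                                      
                                                                      
                                                                      
                                                                      


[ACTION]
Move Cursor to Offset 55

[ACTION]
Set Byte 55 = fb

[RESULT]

00000000  25 50 44 46 2d 31 2e 6e  cf cf cf cc 11 1d aa 64  |%PDF-1.n.
00000010  ea 46 46 54 09 13 e0 3f  fb fb fb fb fb fb fb fb  |.FFT...?.
00000020  1c c2 d6 f3 f7 52 33 37  37 37 37 37 37 7e e4 d9  |.....R377
00000030  74 3c e1 e1 2d ce e1 FB  89 29 c7 84 a3 18 1d 50  |t<..-....
00000040  4f 4d 46 6f 79 55 21 f9  d2 a5 e1 03 f2           |OMFoyU!..
                                                                      
                                                                      
                                                                      
                                                                      


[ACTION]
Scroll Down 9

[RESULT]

00000040  4f 4d 46 6f 79 55 21 f9  d2 a5 e1 03 f2           |OMFoyU!..
                                                                      
                                                                      
                                                                      
                                                                      
                                                                      
                                                                      
                                                                      
                                                                      


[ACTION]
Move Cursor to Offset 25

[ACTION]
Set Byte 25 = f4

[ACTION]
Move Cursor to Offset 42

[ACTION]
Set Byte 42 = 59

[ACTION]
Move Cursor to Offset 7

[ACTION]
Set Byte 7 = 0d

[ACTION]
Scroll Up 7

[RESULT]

00000000  25 50 44 46 2d 31 2e 0D  cf cf cf cc 11 1d aa 64  |%PDF-1...
00000010  ea 46 46 54 09 13 e0 3f  fb f4 fb fb fb fb fb fb  |.FFT...?.
00000020  1c c2 d6 f3 f7 52 33 37  37 37 59 37 37 7e e4 d9  |.....R377
00000030  74 3c e1 e1 2d ce e1 fb  89 29 c7 84 a3 18 1d 50  |t<..-....
00000040  4f 4d 46 6f 79 55 21 f9  d2 a5 e1 03 f2           |OMFoyU!..
                                                                      
                                                                      
                                                                      
                                                                      


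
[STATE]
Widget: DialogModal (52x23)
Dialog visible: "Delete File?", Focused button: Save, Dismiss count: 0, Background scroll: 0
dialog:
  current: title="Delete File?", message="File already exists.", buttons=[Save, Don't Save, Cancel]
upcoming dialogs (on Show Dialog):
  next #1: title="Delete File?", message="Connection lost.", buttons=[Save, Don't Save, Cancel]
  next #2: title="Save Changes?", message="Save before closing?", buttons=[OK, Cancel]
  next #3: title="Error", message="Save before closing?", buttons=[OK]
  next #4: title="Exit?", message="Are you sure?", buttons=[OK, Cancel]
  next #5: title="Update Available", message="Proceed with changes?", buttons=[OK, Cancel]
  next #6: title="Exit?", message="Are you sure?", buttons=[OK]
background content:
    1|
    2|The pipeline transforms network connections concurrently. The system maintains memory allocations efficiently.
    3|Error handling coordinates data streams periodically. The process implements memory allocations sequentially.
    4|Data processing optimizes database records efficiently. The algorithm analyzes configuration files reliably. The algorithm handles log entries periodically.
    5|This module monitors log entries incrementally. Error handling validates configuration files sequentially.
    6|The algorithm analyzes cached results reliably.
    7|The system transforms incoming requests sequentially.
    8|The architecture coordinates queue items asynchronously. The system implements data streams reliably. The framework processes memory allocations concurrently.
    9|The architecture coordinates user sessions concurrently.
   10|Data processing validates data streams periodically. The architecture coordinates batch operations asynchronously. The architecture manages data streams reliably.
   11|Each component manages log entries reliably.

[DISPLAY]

                                                    
The pipeline transforms network connections concurre
Error handling coordinates data streams periodically
Data processing optimizes database records efficient
This module monitors log entries incrementally. Erro
The algorithm analyzes cached results reliably.     
The system transforms incoming requests sequentially
The architecture coordinates queue items asynchronou
The architecture coordinates user sessions concurren
Data proce┌──────────────────────────────┐iodically.
Each compo│         Delete File?         │y.        
          │     File already exists.     │          
          │ [Save]  Don't Save   Cancel  │          
          └──────────────────────────────┘          
                                                    
                                                    
                                                    
                                                    
                                                    
                                                    
                                                    
                                                    
                                                    


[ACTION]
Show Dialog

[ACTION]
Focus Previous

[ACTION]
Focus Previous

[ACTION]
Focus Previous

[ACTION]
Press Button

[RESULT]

                                                    
The pipeline transforms network connections concurre
Error handling coordinates data streams periodically
Data processing optimizes database records efficient
This module monitors log entries incrementally. Erro
The algorithm analyzes cached results reliably.     
The system transforms incoming requests sequentially
The architecture coordinates queue items asynchronou
The architecture coordinates user sessions concurren
Data processing validates data streams periodically.
Each component manages log entries reliably.        
                                                    
                                                    
                                                    
                                                    
                                                    
                                                    
                                                    
                                                    
                                                    
                                                    
                                                    
                                                    


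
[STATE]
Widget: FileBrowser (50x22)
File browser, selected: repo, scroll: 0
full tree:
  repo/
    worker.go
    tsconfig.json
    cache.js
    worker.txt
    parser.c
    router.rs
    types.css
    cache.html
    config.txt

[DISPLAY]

> [-] repo/                                       
    worker.go                                     
    tsconfig.json                                 
    cache.js                                      
    worker.txt                                    
    parser.c                                      
    router.rs                                     
    types.css                                     
    cache.html                                    
    config.txt                                    
                                                  
                                                  
                                                  
                                                  
                                                  
                                                  
                                                  
                                                  
                                                  
                                                  
                                                  
                                                  


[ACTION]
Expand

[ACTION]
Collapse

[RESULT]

> [+] repo/                                       
                                                  
                                                  
                                                  
                                                  
                                                  
                                                  
                                                  
                                                  
                                                  
                                                  
                                                  
                                                  
                                                  
                                                  
                                                  
                                                  
                                                  
                                                  
                                                  
                                                  
                                                  


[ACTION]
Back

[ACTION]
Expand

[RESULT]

> [-] repo/                                       
    worker.go                                     
    tsconfig.json                                 
    cache.js                                      
    worker.txt                                    
    parser.c                                      
    router.rs                                     
    types.css                                     
    cache.html                                    
    config.txt                                    
                                                  
                                                  
                                                  
                                                  
                                                  
                                                  
                                                  
                                                  
                                                  
                                                  
                                                  
                                                  


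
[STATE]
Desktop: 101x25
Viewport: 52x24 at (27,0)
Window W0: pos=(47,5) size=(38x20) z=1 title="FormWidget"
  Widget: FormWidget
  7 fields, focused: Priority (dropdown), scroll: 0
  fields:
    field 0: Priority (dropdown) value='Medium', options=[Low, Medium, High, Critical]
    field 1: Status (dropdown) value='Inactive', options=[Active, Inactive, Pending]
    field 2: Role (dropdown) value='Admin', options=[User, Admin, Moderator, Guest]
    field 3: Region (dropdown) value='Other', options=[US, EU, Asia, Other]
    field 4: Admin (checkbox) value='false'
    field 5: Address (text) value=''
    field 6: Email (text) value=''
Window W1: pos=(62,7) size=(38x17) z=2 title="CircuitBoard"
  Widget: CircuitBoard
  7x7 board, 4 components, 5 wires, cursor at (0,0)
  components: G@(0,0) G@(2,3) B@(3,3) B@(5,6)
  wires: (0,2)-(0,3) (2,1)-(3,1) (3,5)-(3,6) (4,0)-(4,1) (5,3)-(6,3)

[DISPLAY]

                                                    
                                                    
                                                    
                                                    
                                                    
                    ┏━━━━━━━━━━━━━━━━━━━━━━━━━━━━━━━
                    ┃ FormWidget                    
                    ┠──────────────┏━━━━━━━━━━━━━━━━
                    ┃> Priority:   ┃ CircuitBoard   
                    ┃  Status:     ┠────────────────
                    ┃  Role:       ┃   0 1 2 3 4 5 6
                    ┃  Region:     ┃0  [G]      · ─ 
                    ┃  Admin:      ┃                
                    ┃  Address:    ┃1               
                    ┃  Email:      ┃                
                    ┃              ┃2       ·       
                    ┃              ┃        │       
                    ┃              ┃3       ·       
                    ┃              ┃                
                    ┃              ┃4   · ─ ·       
                    ┃              ┃                
                    ┃              ┃5               
                    ┃              ┃                
                    ┃              ┗━━━━━━━━━━━━━━━━


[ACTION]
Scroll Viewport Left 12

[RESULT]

                                                    
                                                    
                                                    
                                                    
                                                    
                                ┏━━━━━━━━━━━━━━━━━━━
                                ┃ FormWidget        
                                ┠──────────────┏━━━━
                                ┃> Priority:   ┃ Cir
                                ┃  Status:     ┠────
                                ┃  Role:       ┃   0
                                ┃  Region:     ┃0  [
                                ┃  Admin:      ┃    
                                ┃  Address:    ┃1   
                                ┃  Email:      ┃    
                                ┃              ┃2   
                                ┃              ┃    
                                ┃              ┃3   
                                ┃              ┃    
                                ┃              ┃4   
                                ┃              ┃    
                                ┃              ┃5   
                                ┃              ┃    
                                ┃              ┗━━━━


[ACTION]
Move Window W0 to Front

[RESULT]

                                                    
                                                    
                                                    
                                                    
                                                    
                                ┏━━━━━━━━━━━━━━━━━━━
                                ┃ FormWidget        
                                ┠───────────────────
                                ┃> Priority:   [Medi
                                ┃  Status:     [Inac
                                ┃  Role:       [Admi
                                ┃  Region:     [Othe
                                ┃  Admin:      [ ]  
                                ┃  Address:    [    
                                ┃  Email:      [    
                                ┃                   
                                ┃                   
                                ┃                   
                                ┃                   
                                ┃                   
                                ┃                   
                                ┃                   
                                ┃                   
                                ┃                   


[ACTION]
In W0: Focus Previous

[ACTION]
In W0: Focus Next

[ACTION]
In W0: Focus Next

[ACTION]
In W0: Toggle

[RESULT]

                                                    
                                                    
                                                    
                                                    
                                                    
                                ┏━━━━━━━━━━━━━━━━━━━
                                ┃ FormWidget        
                                ┠───────────────────
                                ┃  Priority:   [Medi
                                ┃> Status:     [Inac
                                ┃  Role:       [Admi
                                ┃  Region:     [Othe
                                ┃  Admin:      [ ]  
                                ┃  Address:    [    
                                ┃  Email:      [    
                                ┃                   
                                ┃                   
                                ┃                   
                                ┃                   
                                ┃                   
                                ┃                   
                                ┃                   
                                ┃                   
                                ┃                   


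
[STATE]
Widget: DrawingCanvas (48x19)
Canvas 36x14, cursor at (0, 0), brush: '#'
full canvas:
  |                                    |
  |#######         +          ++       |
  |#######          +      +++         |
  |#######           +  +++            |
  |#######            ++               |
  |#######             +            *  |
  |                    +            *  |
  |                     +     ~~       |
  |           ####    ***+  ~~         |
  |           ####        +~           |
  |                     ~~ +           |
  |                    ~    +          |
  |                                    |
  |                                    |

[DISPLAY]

+                                               
#######         +          ++                   
#######          +      +++                     
#######           +  +++                        
#######            ++                           
#######             +            *              
                    +            *              
                     +     ~~                   
           ####    ***+  ~~                     
           ####        +~                       
                     ~~ +                       
                    ~    +                      
                                                
                                                
                                                
                                                
                                                
                                                
                                                


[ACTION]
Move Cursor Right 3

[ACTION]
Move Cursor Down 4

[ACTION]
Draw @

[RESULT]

                                                
#######         +          ++                   
#######          +      +++                     
#######           +  +++                        
###@###            ++                           
#######             +            *              
                    +            *              
                     +     ~~                   
           ####    ***+  ~~                     
           ####        +~                       
                     ~~ +                       
                    ~    +                      
                                                
                                                
                                                
                                                
                                                
                                                
                                                


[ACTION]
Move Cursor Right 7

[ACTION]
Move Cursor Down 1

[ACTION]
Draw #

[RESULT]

                                                
#######         +          ++                   
#######          +      +++                     
#######           +  +++                        
###@###            ++                           
#######   #         +            *              
                    +            *              
                     +     ~~                   
           ####    ***+  ~~                     
           ####        +~                       
                     ~~ +                       
                    ~    +                      
                                                
                                                
                                                
                                                
                                                
                                                
                                                


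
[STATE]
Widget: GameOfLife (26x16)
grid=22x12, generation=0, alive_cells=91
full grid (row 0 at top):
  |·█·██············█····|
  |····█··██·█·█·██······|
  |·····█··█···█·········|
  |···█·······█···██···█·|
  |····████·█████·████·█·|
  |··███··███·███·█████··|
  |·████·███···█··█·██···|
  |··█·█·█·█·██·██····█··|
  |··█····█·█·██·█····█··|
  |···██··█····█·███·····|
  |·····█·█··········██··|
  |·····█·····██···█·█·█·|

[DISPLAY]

Gen: 0                    
·█·██············█····    
····█··██·█·█·██······    
·····█··█···█·········    
···█·······█···██···█·    
····████·█████·████·█·    
··███··███·███·█████··    
·████·███···█··█·██···    
··█·█·█·█·██·██····█··    
··█····█·█·██·█····█··    
···██··█····█·███·····    
·····█·█··········██··    
·····█·····██···█·█·█·    
                          
                          
                          


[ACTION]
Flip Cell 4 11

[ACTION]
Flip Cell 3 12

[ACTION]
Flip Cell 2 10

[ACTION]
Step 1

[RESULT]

Gen: 1                    
···██·················    
···███·██····█········    
····█··██·█·█·█·█·····    
·······██·····██···█··    
··█··███·█··········█·    
·█····················    
·█····█········█······    
····█·█···█···██···█··    
··█·████·█············    
···██··█···██·██··██··    
·····█·····███··█·██··    
······█··········██···    
                          
                          
                          


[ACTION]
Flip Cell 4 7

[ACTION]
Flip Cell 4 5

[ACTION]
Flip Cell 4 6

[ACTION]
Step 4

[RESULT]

Gen: 5                    
······█·█·············    
···█····█·············    
···█·██·······█·······    
···█·█·······█·██·····    
····█········█··█·····    
···██···········█·····    
··███········█··█·····    
··█·····█·██··········    
·······█████·····█····    
·········███·····█····    
···········█··········    
···········█·█·██·····    
                          
                          
                          


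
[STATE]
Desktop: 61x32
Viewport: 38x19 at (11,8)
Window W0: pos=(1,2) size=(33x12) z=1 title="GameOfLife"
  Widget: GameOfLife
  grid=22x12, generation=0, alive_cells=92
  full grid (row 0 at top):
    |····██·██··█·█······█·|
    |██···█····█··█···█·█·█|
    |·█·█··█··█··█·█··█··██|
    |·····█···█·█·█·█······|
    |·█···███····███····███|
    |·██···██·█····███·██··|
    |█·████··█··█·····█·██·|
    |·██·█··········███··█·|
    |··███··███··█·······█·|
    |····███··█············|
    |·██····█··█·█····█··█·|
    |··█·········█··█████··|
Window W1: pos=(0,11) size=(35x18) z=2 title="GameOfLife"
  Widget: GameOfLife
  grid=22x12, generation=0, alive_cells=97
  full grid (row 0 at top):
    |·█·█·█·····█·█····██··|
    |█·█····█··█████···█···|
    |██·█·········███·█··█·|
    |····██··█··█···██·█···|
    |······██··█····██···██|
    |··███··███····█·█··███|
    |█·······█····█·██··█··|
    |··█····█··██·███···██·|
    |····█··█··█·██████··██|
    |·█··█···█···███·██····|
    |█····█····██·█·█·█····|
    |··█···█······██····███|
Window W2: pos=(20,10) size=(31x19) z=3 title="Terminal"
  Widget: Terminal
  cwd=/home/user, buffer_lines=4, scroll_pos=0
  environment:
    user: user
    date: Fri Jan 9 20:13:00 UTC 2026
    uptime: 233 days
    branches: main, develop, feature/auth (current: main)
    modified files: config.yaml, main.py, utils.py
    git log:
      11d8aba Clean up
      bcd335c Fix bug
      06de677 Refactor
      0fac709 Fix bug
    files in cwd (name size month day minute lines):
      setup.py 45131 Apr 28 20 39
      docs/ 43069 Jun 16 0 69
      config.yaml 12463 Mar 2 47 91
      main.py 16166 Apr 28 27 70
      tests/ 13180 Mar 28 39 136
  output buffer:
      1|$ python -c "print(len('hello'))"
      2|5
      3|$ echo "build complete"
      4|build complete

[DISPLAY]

···███····███         ┃               
█····███·██··         ┃               
··█·····█┏━━━━━━━━━━━━━━━━━━━━━━━━━━━━
━━━━━━━━━┃ Terminal                   
e        ┠────────────────────────────
─────────┃$ python -c "print(len('hell
         ┃5                           
·█·█····█┃$ echo "build complete"     
█████···█┃build complete              
···███·█·┃$ █                         
·█···██·█┃                            
█····██··┃                            
····█·█··┃                            
···█·██··┃                            
██·███···┃                            
█·██████·┃                            
··███·██·┃                            
██·█·█·█·┃                            
···██····┃                            


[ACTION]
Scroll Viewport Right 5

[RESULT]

█····███         ┃                    
███·██··         ┃                    
···█┏━━━━━━━━━━━━━━━━━━━━━━━━━━━━━┓   
━━━━┃ Terminal                    ┃   
    ┠─────────────────────────────┨   
────┃$ python -c "print(len('hello┃   
    ┃5                            ┃   
···█┃$ echo "build complete"      ┃   
···█┃build complete               ┃   
█·█·┃$ █                          ┃   
██·█┃                             ┃   
██··┃                             ┃   
·█··┃                             ┃   
██··┃                             ┃   
█···┃                             ┃   
███·┃                             ┃   
·██·┃                             ┃   
█·█·┃                             ┃   
····┃                             ┃   


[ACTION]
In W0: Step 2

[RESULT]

█···███·         ┃                    
█·███··█         ┃                    
█···┏━━━━━━━━━━━━━━━━━━━━━━━━━━━━━┓   
━━━━┃ Terminal                    ┃   
    ┠─────────────────────────────┨   
────┃$ python -c "print(len('hello┃   
    ┃5                            ┃   
···█┃$ echo "build complete"      ┃   
···█┃build complete               ┃   
█·█·┃$ █                          ┃   
██·█┃                             ┃   
██··┃                             ┃   
·█··┃                             ┃   
██··┃                             ┃   
█···┃                             ┃   
███·┃                             ┃   
·██·┃                             ┃   
█·█·┃                             ┃   
····┃                             ┃   
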